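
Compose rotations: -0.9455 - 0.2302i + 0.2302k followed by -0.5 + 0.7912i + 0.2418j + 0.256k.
0.596 - 0.5773i - 0.4697j - 0.3015k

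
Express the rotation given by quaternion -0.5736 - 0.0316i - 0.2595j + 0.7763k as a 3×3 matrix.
[[-0.34, 0.907, 0.2486], [-0.8742, -0.2073, -0.4392], [-0.3468, -0.3666, 0.8633]]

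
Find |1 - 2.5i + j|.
2.872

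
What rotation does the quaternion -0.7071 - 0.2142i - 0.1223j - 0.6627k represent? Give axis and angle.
axis = (-0.3029, -0.173, -0.9372), θ = 3π/2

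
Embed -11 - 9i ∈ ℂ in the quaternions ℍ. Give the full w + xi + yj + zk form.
-11 - 9i + 0j + 0k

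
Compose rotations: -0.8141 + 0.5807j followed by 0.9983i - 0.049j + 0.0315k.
0.0285 - 0.831i + 0.0399j + 0.5541k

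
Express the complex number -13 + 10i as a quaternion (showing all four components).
-13 + 10i + 0j + 0k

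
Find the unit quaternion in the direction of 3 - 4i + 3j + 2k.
0.4867 - 0.6489i + 0.4867j + 0.3244k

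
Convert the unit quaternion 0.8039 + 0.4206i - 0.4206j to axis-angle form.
axis = (√2/2, -√2/2, 0), θ = 73°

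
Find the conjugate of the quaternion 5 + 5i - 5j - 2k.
5 - 5i + 5j + 2k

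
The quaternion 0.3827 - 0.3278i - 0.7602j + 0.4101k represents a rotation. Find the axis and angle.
axis = (-0.3548, -0.8228, 0.4439), θ = 3π/4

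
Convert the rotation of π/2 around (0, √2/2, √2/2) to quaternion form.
0.7071 + 0.5j + 0.5k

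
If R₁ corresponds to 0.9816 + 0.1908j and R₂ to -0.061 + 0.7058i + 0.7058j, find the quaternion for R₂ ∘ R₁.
-0.1945 + 0.6928i + 0.6812j + 0.1347k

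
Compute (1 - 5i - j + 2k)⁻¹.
0.0323 + 0.1613i + 0.0323j - 0.0645k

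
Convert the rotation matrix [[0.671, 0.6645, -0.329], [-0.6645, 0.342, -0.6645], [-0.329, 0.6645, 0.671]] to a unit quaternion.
0.8191 + 0.4056i - 0.4056k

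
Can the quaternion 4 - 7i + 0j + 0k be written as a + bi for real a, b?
Yes. The quaternion 4 - 7i has j- and k-coefficients y = z = 0, so it lies in the complex subalgebra spanned by 1 and i.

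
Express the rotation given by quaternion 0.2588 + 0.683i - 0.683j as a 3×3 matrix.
[[0.067, -0.933, -0.3535], [-0.933, 0.067, -0.3535], [0.3535, 0.3535, -0.866]]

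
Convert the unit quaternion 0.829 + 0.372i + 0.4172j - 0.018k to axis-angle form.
axis = (0.6652, 0.746, -0.0322), θ = 68°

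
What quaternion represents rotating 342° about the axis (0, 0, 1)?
-0.9877 + 0.1564k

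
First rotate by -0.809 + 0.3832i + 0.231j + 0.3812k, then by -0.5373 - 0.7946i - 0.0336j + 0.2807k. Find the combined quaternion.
0.6399 + 0.3593i + 0.3135j - 0.6026k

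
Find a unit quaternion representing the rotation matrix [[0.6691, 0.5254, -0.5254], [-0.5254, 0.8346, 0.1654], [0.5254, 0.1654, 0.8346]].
0.9136 - 0.2876j - 0.2876k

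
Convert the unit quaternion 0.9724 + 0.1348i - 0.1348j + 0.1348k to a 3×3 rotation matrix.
[[0.9273, -0.2985, -0.2258], [0.2258, 0.9273, -0.2985], [0.2985, 0.2258, 0.9273]]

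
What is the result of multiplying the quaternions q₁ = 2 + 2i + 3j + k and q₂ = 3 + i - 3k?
7 - i + 16j - 6k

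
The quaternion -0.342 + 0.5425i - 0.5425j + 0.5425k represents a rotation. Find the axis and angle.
axis = (√3/3, -√3/3, √3/3), θ = 220°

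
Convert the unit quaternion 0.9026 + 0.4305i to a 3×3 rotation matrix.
[[1, 0, 0], [0, 0.6293, -0.7771], [0, 0.7771, 0.6293]]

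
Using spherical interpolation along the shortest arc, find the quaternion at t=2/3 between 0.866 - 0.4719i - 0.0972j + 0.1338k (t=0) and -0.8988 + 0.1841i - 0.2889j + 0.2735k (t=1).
0.9302 - 0.295i + 0.1658j - 0.1421k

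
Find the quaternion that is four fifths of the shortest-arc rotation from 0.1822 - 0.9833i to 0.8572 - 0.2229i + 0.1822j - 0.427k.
0.7978 - 0.4447i + 0.1598j - 0.3744k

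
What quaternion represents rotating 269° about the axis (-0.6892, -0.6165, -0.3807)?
-0.7009 - 0.4916i - 0.4397j - 0.2715k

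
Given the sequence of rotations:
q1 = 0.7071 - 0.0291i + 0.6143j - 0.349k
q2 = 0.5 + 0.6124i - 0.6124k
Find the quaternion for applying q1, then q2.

q2 · q1 = 0.1576 + 0.7947i + 0.5387j - 0.2313k
0.1576 + 0.7947i + 0.5387j - 0.2313k


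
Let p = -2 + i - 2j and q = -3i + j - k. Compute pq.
5 + 8i - j - 3k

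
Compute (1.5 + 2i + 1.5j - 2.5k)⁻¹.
0.1017 - 0.1356i - 0.1017j + 0.1695k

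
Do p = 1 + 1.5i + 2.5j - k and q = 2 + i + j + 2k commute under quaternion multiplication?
No: pq = 10i + 2j - k ≠ -2i + 10j + k = qp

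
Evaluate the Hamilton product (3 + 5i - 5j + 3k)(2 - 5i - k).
34 - 20j - 22k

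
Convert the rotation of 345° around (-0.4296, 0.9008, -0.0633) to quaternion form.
-0.9914 - 0.0561i + 0.1176j - 0.0083k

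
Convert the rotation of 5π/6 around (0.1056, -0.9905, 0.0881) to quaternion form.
0.2588 + 0.102i - 0.9567j + 0.0851k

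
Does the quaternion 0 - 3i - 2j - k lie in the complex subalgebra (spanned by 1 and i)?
No. The quaternion -3i - 2j - k has j-coefficient y = -2 and k-coefficient z = -1, not both zero, so it does not lie in the complex subalgebra spanned by 1 and i.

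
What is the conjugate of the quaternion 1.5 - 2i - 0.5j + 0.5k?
1.5 + 2i + 0.5j - 0.5k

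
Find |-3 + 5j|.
√34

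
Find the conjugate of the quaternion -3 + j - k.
-3 - j + k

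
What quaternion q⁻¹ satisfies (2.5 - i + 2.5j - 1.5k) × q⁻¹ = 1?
0.1587 + 0.0635i - 0.1587j + 0.0952k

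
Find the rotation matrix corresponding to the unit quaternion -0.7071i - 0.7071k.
[[0, 0, 1], [0, -1, 0], [1, 0, 0]]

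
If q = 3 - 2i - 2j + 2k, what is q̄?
3 + 2i + 2j - 2k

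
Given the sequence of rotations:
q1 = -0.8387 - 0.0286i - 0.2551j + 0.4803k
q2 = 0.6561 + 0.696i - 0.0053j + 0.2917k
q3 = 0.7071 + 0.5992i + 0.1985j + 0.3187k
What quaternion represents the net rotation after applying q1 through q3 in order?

q2 · q1 = -0.6718 - 0.5306i - 0.5056j - 0.1072k
q3 · q2 · q1 = -0.0226 - 0.6379i - 0.5957j - 0.4875k
-0.0226 - 0.6379i - 0.5957j - 0.4875k


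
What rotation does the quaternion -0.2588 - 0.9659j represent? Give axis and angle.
axis = (0, -1, 0), θ = 7π/6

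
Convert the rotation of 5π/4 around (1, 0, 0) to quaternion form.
-0.3827 + 0.9239i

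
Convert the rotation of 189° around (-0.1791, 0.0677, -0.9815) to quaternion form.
-0.0785 - 0.1785i + 0.0675j - 0.9785k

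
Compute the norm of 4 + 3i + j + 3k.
√35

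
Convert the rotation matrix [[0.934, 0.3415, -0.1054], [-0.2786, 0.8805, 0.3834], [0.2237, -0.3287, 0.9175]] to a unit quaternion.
0.9659 - 0.1843i - 0.0852j - 0.1605k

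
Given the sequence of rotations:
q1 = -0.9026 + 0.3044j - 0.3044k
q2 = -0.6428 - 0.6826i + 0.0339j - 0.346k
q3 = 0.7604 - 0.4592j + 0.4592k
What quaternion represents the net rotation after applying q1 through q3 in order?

q2 · q1 = 0.4645 + 0.7111i - 0.434j + 0.3002k
q3 · q2 · q1 = 0.0161 + 0.6022i - 0.2168j + 0.7681k
0.0161 + 0.6022i - 0.2168j + 0.7681k


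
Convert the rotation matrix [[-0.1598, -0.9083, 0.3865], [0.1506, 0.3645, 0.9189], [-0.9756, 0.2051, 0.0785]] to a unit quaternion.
0.5664 - 0.3151i + 0.6012j + 0.4674k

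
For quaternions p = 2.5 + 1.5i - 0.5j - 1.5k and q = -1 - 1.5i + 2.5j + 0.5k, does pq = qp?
No: pq = 1.75 - 1.75i + 8.25j + 5.75k ≠ 1.75 - 8.75i + 5.25j - 0.25k = qp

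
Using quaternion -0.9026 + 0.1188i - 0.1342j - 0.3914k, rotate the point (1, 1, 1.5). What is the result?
(0.143, 1.819, 0.959)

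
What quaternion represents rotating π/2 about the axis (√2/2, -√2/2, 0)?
0.7071 + 0.5i - 0.5j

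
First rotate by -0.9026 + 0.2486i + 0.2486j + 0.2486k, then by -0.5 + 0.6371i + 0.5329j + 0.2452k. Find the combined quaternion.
0.0995 - 0.6278i - 0.7027j - 0.3197k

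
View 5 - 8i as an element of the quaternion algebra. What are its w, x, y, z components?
5 - 8i + 0j + 0k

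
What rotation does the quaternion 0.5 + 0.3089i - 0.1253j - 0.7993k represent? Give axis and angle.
axis = (0.3567, -0.1447, -0.923), θ = 2π/3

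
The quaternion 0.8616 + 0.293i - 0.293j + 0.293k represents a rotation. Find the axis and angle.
axis = (√3/3, -√3/3, √3/3), θ = 61°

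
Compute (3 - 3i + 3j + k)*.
3 + 3i - 3j - k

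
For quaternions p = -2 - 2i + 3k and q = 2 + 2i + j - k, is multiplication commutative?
No: pq = 3 - 11i + 2j + 6k ≠ 3 - 5i - 6j + 10k = qp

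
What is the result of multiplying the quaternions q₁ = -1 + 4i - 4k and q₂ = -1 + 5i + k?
-15 - 9i - 24j + 3k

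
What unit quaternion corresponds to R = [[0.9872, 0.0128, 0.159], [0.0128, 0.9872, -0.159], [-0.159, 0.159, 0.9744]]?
0.9936 + 0.08i + 0.08j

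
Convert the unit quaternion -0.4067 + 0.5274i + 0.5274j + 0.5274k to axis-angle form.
axis = (√3/3, √3/3, √3/3), θ = 228°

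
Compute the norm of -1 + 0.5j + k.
1.5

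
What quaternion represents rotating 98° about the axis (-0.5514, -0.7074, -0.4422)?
0.6561 - 0.4161i - 0.5339j - 0.3337k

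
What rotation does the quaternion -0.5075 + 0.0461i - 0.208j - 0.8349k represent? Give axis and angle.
axis = (0.0535, -0.2414, -0.969), θ = 241°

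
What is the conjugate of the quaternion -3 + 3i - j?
-3 - 3i + j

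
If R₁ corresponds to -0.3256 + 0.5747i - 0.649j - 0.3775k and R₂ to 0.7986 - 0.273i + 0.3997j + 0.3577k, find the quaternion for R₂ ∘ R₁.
0.2913 + 0.6291i - 0.5459j - 0.4705k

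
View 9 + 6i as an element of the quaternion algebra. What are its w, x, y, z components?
9 + 6i + 0j + 0k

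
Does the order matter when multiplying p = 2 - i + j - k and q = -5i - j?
Yes: pq = -4 - 11i + 3j + 6k ≠ -4 - 9i - 7j - 6k = qp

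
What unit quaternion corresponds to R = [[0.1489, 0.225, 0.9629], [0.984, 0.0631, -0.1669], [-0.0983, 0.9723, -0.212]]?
0.5 + 0.5696i + 0.5306j + 0.3795k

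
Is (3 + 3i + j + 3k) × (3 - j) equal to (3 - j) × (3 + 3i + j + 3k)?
No: pq = 10 + 12i + 6k ≠ 10 + 6i + 12k = qp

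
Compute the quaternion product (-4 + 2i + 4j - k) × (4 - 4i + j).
-12 + 25i + 16j + 14k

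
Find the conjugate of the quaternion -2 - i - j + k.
-2 + i + j - k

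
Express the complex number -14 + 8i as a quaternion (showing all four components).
-14 + 8i + 0j + 0k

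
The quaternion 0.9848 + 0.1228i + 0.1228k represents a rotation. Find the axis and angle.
axis = (√2/2, 0, √2/2), θ = 20°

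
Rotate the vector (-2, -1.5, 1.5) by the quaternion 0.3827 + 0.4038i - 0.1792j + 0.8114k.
(2.688, -0.888, -0.698)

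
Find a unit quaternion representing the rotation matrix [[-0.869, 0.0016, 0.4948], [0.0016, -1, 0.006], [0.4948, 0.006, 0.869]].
0.2559i + 0.0031j + 0.9667k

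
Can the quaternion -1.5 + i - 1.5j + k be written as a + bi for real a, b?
No. The quaternion -1.5 + i - 1.5j + k has j-coefficient y = -1.5 and k-coefficient z = 1, not both zero, so it does not lie in the complex subalgebra spanned by 1 and i.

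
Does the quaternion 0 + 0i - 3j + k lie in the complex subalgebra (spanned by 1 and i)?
No. The quaternion -3j + k has j-coefficient y = -3 and k-coefficient z = 1, not both zero, so it does not lie in the complex subalgebra spanned by 1 and i.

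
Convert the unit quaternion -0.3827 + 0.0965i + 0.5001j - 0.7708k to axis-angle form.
axis = (0.1045, 0.5413, -0.8343), θ = 5π/4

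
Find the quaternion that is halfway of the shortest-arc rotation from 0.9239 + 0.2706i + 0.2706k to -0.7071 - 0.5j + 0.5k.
0.9361 + 0.1553i + 0.287j - 0.1317k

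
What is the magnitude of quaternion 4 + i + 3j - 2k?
√30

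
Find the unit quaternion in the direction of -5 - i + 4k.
-0.7715 - 0.1543i + 0.6172k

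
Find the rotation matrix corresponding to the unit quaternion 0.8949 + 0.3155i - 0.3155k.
[[0.8009, 0.5647, -0.1991], [-0.5647, 0.6018, -0.5647], [-0.1991, 0.5647, 0.8009]]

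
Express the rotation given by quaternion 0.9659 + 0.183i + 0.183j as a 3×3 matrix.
[[0.933, 0.067, 0.3535], [0.067, 0.933, -0.3535], [-0.3535, 0.3535, 0.866]]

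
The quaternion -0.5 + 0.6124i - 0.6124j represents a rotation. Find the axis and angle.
axis = (√2/2, -√2/2, 0), θ = 4π/3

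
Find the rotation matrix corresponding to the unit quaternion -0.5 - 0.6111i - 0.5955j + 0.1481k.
[[0.2469, 0.8759, 0.4145], [0.5797, 0.2092, -0.7875], [-0.7765, 0.4347, -0.4561]]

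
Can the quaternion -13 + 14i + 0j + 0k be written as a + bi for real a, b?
Yes. The quaternion -13 + 14i has j- and k-coefficients y = z = 0, so it lies in the complex subalgebra spanned by 1 and i.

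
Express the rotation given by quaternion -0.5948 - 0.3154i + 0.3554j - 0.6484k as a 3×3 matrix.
[[-0.0935, -0.9955, -0.0138], [0.5472, -0.0398, -0.8361], [0.8318, -0.0857, 0.5484]]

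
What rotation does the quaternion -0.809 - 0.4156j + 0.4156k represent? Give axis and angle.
axis = (0, -√2/2, √2/2), θ = 288°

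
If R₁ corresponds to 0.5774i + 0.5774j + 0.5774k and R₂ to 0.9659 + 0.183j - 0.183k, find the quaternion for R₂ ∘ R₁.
0.769i + 0.452j + 0.452k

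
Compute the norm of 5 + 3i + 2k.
√38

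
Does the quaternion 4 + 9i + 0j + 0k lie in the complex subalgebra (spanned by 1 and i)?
Yes. The quaternion 4 + 9i has j- and k-coefficients y = z = 0, so it lies in the complex subalgebra spanned by 1 and i.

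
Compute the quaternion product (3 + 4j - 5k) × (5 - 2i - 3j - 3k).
12 - 33i + 21j - 26k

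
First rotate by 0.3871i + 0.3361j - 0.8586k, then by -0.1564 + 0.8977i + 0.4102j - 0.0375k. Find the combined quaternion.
-0.5176 - 0.4001i + 0.7037j + 0.2772k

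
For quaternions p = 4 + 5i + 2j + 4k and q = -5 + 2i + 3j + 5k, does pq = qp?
No: pq = -56 - 19i - 15j + 11k ≠ -56 - 15i + 19j - 11k = qp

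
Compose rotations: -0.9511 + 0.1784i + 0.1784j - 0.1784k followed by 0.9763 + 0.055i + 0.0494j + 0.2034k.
-0.9109 + 0.0768i + 0.1733j - 0.3666k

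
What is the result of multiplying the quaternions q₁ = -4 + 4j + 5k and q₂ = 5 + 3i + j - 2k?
-14 - 25i + 31j + 21k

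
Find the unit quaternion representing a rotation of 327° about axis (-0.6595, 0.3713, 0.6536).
-0.9588 - 0.1873i + 0.1055j + 0.1856k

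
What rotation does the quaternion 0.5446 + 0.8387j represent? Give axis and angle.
axis = (0, 1, 0), θ = 114°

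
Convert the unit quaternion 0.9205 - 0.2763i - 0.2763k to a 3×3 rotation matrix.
[[0.8473, 0.5087, 0.1527], [-0.5087, 0.6946, 0.5087], [0.1527, -0.5087, 0.8473]]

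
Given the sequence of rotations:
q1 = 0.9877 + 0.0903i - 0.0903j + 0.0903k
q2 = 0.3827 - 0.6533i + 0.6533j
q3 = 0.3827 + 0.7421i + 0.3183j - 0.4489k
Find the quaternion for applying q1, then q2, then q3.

q2 · q1 = 0.496 - 0.5517i + 0.6697j + 0.0346k
q3 · q2 · q1 = 0.4016 + 0.4686i + 0.6362j + 0.4632k
0.4016 + 0.4686i + 0.6362j + 0.4632k


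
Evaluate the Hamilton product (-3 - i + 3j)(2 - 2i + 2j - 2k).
-14 - 2i - 2j + 10k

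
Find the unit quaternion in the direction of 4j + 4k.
0.7071j + 0.7071k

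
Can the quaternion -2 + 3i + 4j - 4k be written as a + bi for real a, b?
No. The quaternion -2 + 3i + 4j - 4k has j-coefficient y = 4 and k-coefficient z = -4, not both zero, so it does not lie in the complex subalgebra spanned by 1 and i.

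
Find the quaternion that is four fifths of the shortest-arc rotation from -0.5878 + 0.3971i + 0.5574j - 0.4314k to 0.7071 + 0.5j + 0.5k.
-0.7732 + 0.1017i - 0.2975j - 0.5508k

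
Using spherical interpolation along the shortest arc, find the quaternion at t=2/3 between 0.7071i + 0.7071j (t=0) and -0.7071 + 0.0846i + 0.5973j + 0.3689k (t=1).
-0.5272 + 0.3443i + 0.7266j + 0.275k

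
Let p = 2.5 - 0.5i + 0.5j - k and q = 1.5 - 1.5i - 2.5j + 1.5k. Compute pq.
5.75 - 6.25i - 3.25j + 4.25k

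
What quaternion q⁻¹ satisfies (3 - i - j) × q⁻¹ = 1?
0.2727 + 0.0909i + 0.0909j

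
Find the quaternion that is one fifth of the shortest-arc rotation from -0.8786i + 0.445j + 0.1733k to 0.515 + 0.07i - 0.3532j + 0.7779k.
-0.1514 - 0.839i + 0.5184j - 0.0673k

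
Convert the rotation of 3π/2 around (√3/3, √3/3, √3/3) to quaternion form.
-0.7071 + 0.4082i + 0.4082j + 0.4082k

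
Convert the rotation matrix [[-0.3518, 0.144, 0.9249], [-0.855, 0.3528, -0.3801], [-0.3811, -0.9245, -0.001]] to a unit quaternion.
0.5 - 0.2722i + 0.653j - 0.4995k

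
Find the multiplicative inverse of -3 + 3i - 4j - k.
-0.0857 - 0.0857i + 0.1143j + 0.0286k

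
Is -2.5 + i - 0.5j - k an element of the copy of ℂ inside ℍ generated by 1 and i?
No. The quaternion -2.5 + i - 0.5j - k has j-coefficient y = -0.5 and k-coefficient z = -1, not both zero, so it does not lie in the complex subalgebra spanned by 1 and i.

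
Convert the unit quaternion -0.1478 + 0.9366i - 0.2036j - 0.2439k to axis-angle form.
axis = (0.947, -0.2059, -0.2466), θ = 197°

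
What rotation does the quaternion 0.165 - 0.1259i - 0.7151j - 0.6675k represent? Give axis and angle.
axis = (-0.1276, -0.725, -0.6768), θ = 161°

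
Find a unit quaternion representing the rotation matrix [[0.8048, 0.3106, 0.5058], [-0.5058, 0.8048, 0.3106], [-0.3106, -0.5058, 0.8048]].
0.9239 - 0.2209i + 0.2209j - 0.2209k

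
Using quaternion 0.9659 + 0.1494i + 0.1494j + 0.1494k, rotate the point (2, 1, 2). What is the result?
(2.244, 1.089, 1.667)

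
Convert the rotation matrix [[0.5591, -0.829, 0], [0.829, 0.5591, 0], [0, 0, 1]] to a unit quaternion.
0.8829 + 0.4695k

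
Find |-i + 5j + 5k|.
√51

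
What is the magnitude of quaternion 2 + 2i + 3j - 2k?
√21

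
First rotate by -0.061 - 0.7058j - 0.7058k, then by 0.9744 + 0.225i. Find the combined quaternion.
-0.0594 - 0.0137i - 0.5289j - 0.8465k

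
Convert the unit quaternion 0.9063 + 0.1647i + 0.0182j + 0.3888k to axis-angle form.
axis = (0.3897, 0.0431, 0.9199), θ = 50°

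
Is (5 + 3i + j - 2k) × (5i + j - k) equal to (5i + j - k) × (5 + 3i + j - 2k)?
No: pq = -18 + 26i - 2j - 7k ≠ -18 + 24i + 12j - 3k = qp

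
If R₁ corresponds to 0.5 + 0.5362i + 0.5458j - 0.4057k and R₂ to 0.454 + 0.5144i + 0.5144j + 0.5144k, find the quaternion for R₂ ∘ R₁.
-0.1209 + 0.0112i + 0.9895j + 0.078k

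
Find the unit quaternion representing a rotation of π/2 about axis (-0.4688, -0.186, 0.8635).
0.7071 - 0.3315i - 0.1315j + 0.6106k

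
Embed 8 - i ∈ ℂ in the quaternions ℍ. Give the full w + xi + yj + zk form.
8 - i + 0j + 0k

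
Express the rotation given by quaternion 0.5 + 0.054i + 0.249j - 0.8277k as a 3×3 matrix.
[[-0.4942, 0.8546, 0.1596], [-0.8008, -0.376, -0.4662], [-0.3384, -0.3582, 0.8702]]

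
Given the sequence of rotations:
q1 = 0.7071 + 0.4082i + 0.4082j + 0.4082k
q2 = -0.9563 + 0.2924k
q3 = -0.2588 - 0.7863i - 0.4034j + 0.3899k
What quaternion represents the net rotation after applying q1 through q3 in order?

q2 · q1 = -0.7956 - 0.5097i - 0.271j - 0.1836k
q3 · q2 · q1 = -0.2326 + 0.9372i + 0.048j - 0.2552k
-0.2326 + 0.9372i + 0.048j - 0.2552k


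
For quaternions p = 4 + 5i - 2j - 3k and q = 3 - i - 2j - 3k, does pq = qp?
No: pq = 4 + 11i + 4j - 33k ≠ 4 + 11i - 32j - 9k = qp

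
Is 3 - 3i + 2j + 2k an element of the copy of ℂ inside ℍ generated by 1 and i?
No. The quaternion 3 - 3i + 2j + 2k has j-coefficient y = 2 and k-coefficient z = 2, not both zero, so it does not lie in the complex subalgebra spanned by 1 and i.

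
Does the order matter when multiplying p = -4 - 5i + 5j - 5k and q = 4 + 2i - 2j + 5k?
Yes: pq = 29 - 13i + 43j - 40k ≠ 29 - 43i + 13j - 40k = qp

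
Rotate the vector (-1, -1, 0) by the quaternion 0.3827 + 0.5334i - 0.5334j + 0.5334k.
(1.115, 0.299, -0.817)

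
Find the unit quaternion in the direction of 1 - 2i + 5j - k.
0.1796 - 0.3592i + 0.898j - 0.1796k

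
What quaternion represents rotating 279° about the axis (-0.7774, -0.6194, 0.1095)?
-0.7604 - 0.5049i - 0.4023j + 0.0711k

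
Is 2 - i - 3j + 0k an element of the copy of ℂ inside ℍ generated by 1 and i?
No. The quaternion 2 - i - 3j has j-coefficient y = -3 and k-coefficient z = 0, not both zero, so it does not lie in the complex subalgebra spanned by 1 and i.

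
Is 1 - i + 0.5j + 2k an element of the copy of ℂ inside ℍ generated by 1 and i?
No. The quaternion 1 - i + 0.5j + 2k has j-coefficient y = 0.5 and k-coefficient z = 2, not both zero, so it does not lie in the complex subalgebra spanned by 1 and i.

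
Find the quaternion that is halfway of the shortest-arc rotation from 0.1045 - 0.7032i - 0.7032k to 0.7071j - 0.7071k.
0.0604 - 0.4064i + 0.4086j - 0.815k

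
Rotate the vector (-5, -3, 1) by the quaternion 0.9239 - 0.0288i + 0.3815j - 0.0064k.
(-2.808, -2.777, 4.404)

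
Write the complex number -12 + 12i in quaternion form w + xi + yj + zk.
-12 + 12i + 0j + 0k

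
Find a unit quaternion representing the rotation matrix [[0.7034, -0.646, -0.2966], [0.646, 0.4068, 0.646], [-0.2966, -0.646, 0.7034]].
0.8387 - 0.3851i + 0.3851k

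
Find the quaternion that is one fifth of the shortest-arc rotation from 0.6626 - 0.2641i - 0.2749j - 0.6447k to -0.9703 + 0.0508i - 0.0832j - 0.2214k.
0.8033 - 0.2392i - 0.2162j - 0.5007k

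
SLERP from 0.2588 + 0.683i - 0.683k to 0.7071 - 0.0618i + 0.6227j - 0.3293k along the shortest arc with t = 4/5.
0.687 + 0.1196i + 0.547j - 0.4632k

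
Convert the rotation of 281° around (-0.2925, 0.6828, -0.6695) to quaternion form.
-0.7716 - 0.1861i + 0.4343j - 0.4259k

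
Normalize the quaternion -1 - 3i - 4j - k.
-0.1925 - 0.5774i - 0.7698j - 0.1925k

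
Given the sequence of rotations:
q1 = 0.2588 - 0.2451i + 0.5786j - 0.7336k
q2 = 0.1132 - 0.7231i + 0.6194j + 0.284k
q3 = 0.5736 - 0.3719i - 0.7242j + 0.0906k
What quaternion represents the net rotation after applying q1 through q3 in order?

q2 · q1 = -0.298 - 0.8336i - 0.3743j - 0.2761k
q3 · q2 · q1 = -0.727 - 0.1335i - 0.1771j - 0.6499k
-0.727 - 0.1335i - 0.1771j - 0.6499k


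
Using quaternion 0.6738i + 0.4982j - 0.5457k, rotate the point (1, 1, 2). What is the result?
(-0.891, -0.92, -2.088)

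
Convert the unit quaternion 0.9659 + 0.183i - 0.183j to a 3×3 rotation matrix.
[[0.933, -0.067, -0.3535], [-0.067, 0.933, -0.3535], [0.3535, 0.3535, 0.866]]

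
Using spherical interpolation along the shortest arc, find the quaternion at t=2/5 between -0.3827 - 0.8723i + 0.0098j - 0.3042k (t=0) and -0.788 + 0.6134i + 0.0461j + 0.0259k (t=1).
0.1292 - 0.9626i - 0.0168j - 0.2376k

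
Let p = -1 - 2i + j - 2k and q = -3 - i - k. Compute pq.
-1 + 6i - 3j + 8k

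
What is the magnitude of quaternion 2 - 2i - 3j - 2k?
√21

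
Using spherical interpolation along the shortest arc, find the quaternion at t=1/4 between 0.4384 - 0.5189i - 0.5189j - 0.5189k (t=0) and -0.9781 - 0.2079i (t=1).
0.688 - 0.373i - 0.4402j - 0.4402k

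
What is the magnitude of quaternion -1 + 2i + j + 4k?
√22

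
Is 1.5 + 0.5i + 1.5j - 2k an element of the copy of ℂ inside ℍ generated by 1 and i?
No. The quaternion 1.5 + 0.5i + 1.5j - 2k has j-coefficient y = 1.5 and k-coefficient z = -2, not both zero, so it does not lie in the complex subalgebra spanned by 1 and i.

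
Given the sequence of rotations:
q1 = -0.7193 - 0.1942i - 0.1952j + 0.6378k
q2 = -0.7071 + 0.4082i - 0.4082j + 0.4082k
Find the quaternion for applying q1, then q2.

q2 · q1 = 0.2479 - 0.337i + 0.092j - 0.9036k
0.2479 - 0.337i + 0.092j - 0.9036k


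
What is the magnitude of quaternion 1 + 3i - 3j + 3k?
√28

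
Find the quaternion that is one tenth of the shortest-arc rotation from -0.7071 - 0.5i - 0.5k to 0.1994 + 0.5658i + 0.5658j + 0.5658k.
-0.6716 - 0.522i - 0.0628j - 0.522k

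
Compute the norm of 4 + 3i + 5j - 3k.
√59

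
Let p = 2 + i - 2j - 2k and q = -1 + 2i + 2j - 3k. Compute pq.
-6 + 13i + 5j + 2k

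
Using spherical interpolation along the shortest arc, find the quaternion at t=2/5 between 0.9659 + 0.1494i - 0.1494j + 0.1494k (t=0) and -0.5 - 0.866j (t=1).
0.9339 + 0.106i + 0.3246j + 0.106k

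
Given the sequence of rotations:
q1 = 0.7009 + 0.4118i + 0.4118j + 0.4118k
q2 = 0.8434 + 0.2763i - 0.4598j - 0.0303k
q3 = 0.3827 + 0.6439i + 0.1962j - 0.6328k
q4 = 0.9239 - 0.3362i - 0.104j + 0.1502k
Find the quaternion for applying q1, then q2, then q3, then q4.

q2 · q1 = 0.6792 + 0.3641i - 0.1012j + 0.6292k
q3 · q2 · q1 = 0.4435 + 0.6361i - 0.541j - 0.3256k
q4 · q3 · q2 · q1 = 0.6162 + 0.5537i - 0.5599j + 0.0138k
0.6162 + 0.5537i - 0.5599j + 0.0138k


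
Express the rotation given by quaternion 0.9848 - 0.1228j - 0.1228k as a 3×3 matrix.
[[0.9397, 0.2419, -0.2419], [-0.2419, 0.9698, 0.0302], [0.2419, 0.0302, 0.9698]]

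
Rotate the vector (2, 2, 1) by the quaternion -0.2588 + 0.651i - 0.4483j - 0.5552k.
(-2.27, -0.686, -1.838)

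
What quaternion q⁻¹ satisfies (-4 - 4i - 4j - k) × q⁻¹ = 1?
-0.0816 + 0.0816i + 0.0816j + 0.0204k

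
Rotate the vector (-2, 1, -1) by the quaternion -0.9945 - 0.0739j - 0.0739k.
(-2.25, 0.684, -0.684)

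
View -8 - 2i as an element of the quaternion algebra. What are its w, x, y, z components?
-8 - 2i + 0j + 0k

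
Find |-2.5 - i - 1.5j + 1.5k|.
3.428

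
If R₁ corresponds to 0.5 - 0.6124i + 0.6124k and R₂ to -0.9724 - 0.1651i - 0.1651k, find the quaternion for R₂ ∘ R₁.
-0.4862 + 0.5129i + 0.2022j - 0.678k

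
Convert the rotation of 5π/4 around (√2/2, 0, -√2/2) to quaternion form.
-0.3827 + 0.6533i - 0.6533k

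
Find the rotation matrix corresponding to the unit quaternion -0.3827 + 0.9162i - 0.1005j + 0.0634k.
[[0.9718, -0.1356, 0.1931], [-0.2327, -0.6869, 0.6885], [0.0393, -0.714, -0.699]]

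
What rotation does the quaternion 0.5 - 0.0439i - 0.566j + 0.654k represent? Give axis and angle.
axis = (-0.0507, -0.6536, 0.7552), θ = 2π/3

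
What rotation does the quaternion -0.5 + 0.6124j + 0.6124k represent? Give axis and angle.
axis = (0, √2/2, √2/2), θ = 4π/3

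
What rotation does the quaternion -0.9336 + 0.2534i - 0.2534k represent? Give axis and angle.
axis = (√2/2, 0, -√2/2), θ = 318°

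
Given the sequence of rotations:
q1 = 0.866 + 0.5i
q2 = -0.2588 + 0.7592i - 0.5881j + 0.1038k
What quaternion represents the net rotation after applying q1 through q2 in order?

q2 · q1 = -0.6037 + 0.5281i - 0.4574j + 0.3839k
-0.6037 + 0.5281i - 0.4574j + 0.3839k


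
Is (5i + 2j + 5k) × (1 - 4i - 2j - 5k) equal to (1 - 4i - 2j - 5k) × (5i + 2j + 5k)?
No: pq = 49 + 5i + 7j + 3k ≠ 49 + 5i - 3j + 7k = qp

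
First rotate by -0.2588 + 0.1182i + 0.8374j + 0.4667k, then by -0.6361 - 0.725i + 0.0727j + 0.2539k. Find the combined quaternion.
0.0709 - 0.0662i - 0.1831j - 0.9783k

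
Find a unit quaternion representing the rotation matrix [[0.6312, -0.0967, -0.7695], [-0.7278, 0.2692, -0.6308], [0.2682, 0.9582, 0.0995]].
0.7071 + 0.5618i - 0.3669j - 0.2231k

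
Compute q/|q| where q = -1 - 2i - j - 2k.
-0.3162 - 0.6325i - 0.3162j - 0.6325k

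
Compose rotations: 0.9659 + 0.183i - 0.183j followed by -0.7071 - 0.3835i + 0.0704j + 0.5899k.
-0.5999 - 0.3919i + 0.3054j + 0.6271k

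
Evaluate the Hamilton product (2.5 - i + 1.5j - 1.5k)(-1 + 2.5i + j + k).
10.25i - 1.75j - 0.75k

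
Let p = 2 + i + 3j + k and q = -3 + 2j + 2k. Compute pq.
-14 + i - 7j + 3k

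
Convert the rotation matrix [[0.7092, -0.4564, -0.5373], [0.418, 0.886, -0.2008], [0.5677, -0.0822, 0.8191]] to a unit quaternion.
0.9239 + 0.0321i - 0.299j + 0.2366k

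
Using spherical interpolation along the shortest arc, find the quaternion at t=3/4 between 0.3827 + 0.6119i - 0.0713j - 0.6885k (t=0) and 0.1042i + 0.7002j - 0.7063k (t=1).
0.1144 + 0.2679i + 0.5504j - 0.7824k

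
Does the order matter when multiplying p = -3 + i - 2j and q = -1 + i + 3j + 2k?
Yes: pq = 8 - 8i - 9j - k ≠ 8 - 5j - 11k = qp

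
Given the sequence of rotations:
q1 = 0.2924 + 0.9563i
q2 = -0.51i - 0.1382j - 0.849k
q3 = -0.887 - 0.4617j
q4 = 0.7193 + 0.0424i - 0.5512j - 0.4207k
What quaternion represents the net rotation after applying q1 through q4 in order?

q2 · q1 = 0.4877 - 0.1491i - 0.8523j - 0.1161k
q3 · q2 · q1 = -0.8261 + 0.1859i + 0.5308j + 0.0341k
q4 · q3 · q2 · q1 = -0.2952 + 0.3032i + 0.7575j + 0.497k
-0.2952 + 0.3032i + 0.7575j + 0.497k


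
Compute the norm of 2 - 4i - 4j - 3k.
√45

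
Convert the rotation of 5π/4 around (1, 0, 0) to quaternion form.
-0.3827 + 0.9239i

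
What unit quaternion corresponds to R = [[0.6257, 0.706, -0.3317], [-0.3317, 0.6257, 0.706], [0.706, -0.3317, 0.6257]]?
0.8481 - 0.3059i - 0.3059j - 0.3059k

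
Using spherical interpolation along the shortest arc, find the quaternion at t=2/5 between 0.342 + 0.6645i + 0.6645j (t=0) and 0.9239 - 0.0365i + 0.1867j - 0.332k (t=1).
0.686 + 0.4447i + 0.5529j - 0.161k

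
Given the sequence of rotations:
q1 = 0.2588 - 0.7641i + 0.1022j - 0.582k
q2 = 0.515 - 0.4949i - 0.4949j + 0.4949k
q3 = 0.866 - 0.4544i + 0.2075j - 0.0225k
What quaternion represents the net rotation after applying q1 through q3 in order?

q2 · q1 = 0.0937 - 0.2841i - 0.7416j - 0.6004k
q3 · q2 · q1 = 0.0924 - 0.4299i - 0.8892j - 0.1261k
0.0924 - 0.4299i - 0.8892j - 0.1261k


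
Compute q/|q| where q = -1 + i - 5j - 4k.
-0.1525 + 0.1525i - 0.7625j - 0.61k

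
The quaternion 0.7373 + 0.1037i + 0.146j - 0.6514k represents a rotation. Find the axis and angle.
axis = (0.1535, 0.2161, -0.9642), θ = 85°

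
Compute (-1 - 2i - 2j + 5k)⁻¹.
-0.0294 + 0.0588i + 0.0588j - 0.1471k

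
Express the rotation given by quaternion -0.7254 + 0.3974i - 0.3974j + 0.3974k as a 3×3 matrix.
[[0.3683, 0.2607, 0.8924], [-0.8924, 0.3683, 0.2607], [-0.2607, -0.8924, 0.3683]]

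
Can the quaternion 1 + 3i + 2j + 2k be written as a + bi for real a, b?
No. The quaternion 1 + 3i + 2j + 2k has j-coefficient y = 2 and k-coefficient z = 2, not both zero, so it does not lie in the complex subalgebra spanned by 1 and i.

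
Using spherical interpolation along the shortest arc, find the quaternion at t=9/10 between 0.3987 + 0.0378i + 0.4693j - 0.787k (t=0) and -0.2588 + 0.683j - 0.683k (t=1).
-0.1934 + 0.0041i + 0.6762j - 0.7108k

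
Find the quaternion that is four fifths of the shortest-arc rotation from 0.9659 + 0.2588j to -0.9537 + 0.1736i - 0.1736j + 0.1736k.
0.9614 - 0.1395i + 0.1918j - 0.1395k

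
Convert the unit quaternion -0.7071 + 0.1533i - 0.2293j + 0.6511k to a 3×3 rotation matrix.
[[0.047, 0.8505, 0.5239], [-0.9911, 0.1051, -0.0818], [-0.1246, -0.5154, 0.8478]]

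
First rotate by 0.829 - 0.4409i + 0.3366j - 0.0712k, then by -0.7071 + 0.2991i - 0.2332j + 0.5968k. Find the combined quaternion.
-0.3333 + 0.3754i - 0.6732j + 0.543k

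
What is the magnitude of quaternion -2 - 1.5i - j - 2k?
3.354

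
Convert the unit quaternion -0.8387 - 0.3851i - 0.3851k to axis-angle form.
axis = (-√2/2, 0, -√2/2), θ = 294°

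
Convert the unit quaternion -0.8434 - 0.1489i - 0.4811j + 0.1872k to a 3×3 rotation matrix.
[[0.467, 0.459, 0.7558], [-0.1725, 0.8856, -0.4313], [-0.8673, 0.071, 0.4927]]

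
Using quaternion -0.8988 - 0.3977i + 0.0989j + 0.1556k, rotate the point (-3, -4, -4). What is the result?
(-2.394, 1.271, -5.801)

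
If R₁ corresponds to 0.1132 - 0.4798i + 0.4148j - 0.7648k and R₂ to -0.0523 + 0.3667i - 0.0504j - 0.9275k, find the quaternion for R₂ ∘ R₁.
-0.5184 + 0.4899i + 0.6981j + 0.0629k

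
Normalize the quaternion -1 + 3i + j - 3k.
-0.2236 + 0.6708i + 0.2236j - 0.6708k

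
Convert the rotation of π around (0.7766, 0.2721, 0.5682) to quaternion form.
0.7766i + 0.2721j + 0.5682k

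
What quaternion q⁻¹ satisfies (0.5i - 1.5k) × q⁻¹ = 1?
-0.2i + 0.6k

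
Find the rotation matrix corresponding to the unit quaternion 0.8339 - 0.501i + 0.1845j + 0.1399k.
[[0.8928, -0.4182, 0.1675], [0.0485, 0.4589, 0.8872], [-0.4479, -0.7839, 0.4299]]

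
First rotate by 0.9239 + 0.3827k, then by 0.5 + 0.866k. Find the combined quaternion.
0.1305 + 0.9914k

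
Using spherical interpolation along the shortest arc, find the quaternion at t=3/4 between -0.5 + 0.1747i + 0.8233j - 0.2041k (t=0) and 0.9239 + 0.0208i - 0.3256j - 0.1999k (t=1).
-0.8677 + 0.0322i + 0.4857j + 0.1009k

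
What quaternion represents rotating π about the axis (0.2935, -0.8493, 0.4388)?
0.2935i - 0.8493j + 0.4388k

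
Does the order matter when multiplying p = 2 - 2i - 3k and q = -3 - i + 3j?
Yes: pq = -8 + 13i + 9j + 3k ≠ -8 - 5i + 3j + 15k = qp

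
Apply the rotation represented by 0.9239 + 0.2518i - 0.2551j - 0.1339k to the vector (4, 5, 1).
(3.392, 2.286, 5.027)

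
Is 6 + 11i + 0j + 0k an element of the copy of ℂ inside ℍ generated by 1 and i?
Yes. The quaternion 6 + 11i has j- and k-coefficients y = z = 0, so it lies in the complex subalgebra spanned by 1 and i.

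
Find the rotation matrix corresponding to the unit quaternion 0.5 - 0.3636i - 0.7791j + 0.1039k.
[[-0.2356, 0.4627, -0.8547], [0.6705, 0.714, 0.2017], [0.7035, -0.5255, -0.4784]]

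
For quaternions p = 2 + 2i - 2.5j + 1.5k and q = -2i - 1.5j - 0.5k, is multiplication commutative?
No: pq = 1 - 0.5i - 5j - 9k ≠ 1 - 7.5i - j + 7k = qp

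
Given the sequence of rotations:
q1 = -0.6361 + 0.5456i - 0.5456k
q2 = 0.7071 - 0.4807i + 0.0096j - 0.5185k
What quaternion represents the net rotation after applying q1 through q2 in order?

q2 · q1 = -0.4704 + 0.6863i - 0.5513j - 0.0612k
-0.4704 + 0.6863i - 0.5513j - 0.0612k


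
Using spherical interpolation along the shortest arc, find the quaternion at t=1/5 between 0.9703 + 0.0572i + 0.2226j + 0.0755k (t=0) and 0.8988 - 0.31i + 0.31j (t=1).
0.9679 - 0.0174i + 0.2433j + 0.061k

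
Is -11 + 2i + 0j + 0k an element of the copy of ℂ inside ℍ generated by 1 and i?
Yes. The quaternion -11 + 2i has j- and k-coefficients y = z = 0, so it lies in the complex subalgebra spanned by 1 and i.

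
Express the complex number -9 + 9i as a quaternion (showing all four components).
-9 + 9i + 0j + 0k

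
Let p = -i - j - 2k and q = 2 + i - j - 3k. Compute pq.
-6 - i - 7j - 2k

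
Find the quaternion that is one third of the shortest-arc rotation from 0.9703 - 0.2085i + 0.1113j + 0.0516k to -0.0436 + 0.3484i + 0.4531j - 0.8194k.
0.8288 - 0.3379i - 0.1209j + 0.4293k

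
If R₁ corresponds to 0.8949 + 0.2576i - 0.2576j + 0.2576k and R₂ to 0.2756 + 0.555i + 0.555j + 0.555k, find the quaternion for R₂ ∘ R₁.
0.1037 + 0.8536i + 0.4257j + 0.2817k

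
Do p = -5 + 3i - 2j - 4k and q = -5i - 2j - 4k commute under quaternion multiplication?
No: pq = -5 + 25i + 42j + 4k ≠ -5 + 25i - 22j + 36k = qp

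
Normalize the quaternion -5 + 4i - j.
-0.7715 + 0.6172i - 0.1543j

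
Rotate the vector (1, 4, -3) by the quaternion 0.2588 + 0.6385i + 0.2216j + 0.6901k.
(-3.335, -2.357, 3.053)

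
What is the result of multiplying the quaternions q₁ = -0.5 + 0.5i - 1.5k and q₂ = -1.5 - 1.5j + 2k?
3.75 - 3i - 0.25j + 0.5k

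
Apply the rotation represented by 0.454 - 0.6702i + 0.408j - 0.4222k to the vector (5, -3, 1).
(2.98, -3.623, 3.605)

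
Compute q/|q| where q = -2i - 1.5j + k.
-0.7428i - 0.5571j + 0.3714k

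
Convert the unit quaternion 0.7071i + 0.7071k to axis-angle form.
axis = (√2/2, 0, √2/2), θ = π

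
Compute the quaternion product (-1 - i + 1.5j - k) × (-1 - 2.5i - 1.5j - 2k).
-1.25 - i + 0.5j + 8.25k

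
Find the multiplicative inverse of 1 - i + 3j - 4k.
0.037 + 0.037i - 0.1111j + 0.1481k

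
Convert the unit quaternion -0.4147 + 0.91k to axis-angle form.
axis = (0, 0, 1), θ = 229°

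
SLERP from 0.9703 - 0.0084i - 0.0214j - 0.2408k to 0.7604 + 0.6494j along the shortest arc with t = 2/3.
0.8888 - 0.0031i + 0.4497j - 0.0876k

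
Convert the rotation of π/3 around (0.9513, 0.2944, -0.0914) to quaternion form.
0.866 + 0.4757i + 0.1472j - 0.0457k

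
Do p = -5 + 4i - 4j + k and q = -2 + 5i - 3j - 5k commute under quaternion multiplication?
No: pq = -17 - 10i + 48j + 31k ≠ -17 - 56i - 2j + 15k = qp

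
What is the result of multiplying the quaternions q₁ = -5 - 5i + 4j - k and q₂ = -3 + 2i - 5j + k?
46 + 4i + 16j + 15k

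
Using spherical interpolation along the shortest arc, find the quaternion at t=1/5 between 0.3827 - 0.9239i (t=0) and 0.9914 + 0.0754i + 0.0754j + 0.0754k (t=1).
0.5989 - 0.8004i + 0.0197j + 0.0197k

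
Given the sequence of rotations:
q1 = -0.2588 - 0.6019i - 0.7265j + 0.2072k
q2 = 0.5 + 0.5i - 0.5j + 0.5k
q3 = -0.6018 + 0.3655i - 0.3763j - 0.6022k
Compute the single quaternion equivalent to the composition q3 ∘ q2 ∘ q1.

q2 · q1 = -0.2953 - 0.1707i - 0.6384j - 0.69k
q3 · q2 · q1 = -0.4156 - 0.13i + 0.8503j + 0.2955k
-0.4156 - 0.13i + 0.8503j + 0.2955k


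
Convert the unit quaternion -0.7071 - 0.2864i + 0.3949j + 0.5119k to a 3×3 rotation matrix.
[[0.164, 0.4977, -0.8517], [-0.9501, 0.3119, -0.0007], [0.2653, 0.8093, 0.5241]]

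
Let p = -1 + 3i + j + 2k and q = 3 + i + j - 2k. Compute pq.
-3 + 4i + 10j + 10k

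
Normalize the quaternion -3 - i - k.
-0.9045 - 0.3015i - 0.3015k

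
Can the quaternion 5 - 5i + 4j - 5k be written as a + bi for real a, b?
No. The quaternion 5 - 5i + 4j - 5k has j-coefficient y = 4 and k-coefficient z = -5, not both zero, so it does not lie in the complex subalgebra spanned by 1 and i.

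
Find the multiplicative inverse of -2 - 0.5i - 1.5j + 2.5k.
-0.1569 + 0.0392i + 0.1176j - 0.1961k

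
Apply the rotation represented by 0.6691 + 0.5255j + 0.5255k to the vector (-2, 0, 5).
(3.725, 1.355, 3.645)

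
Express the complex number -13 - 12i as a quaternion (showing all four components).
-13 - 12i + 0j + 0k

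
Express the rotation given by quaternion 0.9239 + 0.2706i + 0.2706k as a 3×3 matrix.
[[0.8536, -0.5, 0.1464], [0.5, 0.7071, -0.5], [0.1464, 0.5, 0.8536]]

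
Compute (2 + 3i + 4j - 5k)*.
2 - 3i - 4j + 5k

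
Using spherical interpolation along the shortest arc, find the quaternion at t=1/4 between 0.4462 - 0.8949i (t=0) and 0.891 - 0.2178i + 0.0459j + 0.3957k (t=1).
0.6145 - 0.7805i + 0.0132j + 0.114k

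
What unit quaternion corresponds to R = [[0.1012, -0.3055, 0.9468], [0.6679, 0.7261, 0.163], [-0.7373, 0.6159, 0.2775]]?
0.7254 + 0.1561i + 0.5804j + 0.3355k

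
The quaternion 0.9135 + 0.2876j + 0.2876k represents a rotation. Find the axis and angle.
axis = (0, √2/2, √2/2), θ = 48°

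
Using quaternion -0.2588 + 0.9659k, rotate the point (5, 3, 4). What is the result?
(-2.83, -5.098, 4)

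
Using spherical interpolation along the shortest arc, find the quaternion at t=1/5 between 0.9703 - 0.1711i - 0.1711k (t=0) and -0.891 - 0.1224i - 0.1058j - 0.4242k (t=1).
0.9919 - 0.1145i + 0.0229j - 0.0493k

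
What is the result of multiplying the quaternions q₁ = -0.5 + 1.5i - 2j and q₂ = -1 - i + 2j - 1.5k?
6 + 2i + 3.25j + 1.75k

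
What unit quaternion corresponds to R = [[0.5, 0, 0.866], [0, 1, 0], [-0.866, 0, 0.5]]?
0.866 + 0.5j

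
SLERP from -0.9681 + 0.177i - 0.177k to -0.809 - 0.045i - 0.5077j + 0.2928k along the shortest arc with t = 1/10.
-0.9773 + 0.1574i - 0.056j - 0.1301k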